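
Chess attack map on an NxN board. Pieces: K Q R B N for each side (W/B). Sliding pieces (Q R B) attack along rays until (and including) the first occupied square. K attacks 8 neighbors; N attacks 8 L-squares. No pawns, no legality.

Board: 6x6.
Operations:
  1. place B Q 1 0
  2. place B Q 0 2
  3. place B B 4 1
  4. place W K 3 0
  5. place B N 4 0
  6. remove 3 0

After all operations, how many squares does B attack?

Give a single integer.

Op 1: place BQ@(1,0)
Op 2: place BQ@(0,2)
Op 3: place BB@(4,1)
Op 4: place WK@(3,0)
Op 5: place BN@(4,0)
Op 6: remove (3,0)
Per-piece attacks for B:
  BQ@(0,2): attacks (0,3) (0,4) (0,5) (0,1) (0,0) (1,2) (2,2) (3,2) (4,2) (5,2) (1,3) (2,4) (3,5) (1,1) (2,0)
  BQ@(1,0): attacks (1,1) (1,2) (1,3) (1,4) (1,5) (2,0) (3,0) (4,0) (0,0) (2,1) (3,2) (4,3) (5,4) (0,1) [ray(1,0) blocked at (4,0)]
  BN@(4,0): attacks (5,2) (3,2) (2,1)
  BB@(4,1): attacks (5,2) (5,0) (3,2) (2,3) (1,4) (0,5) (3,0)
Union (24 distinct): (0,0) (0,1) (0,3) (0,4) (0,5) (1,1) (1,2) (1,3) (1,4) (1,5) (2,0) (2,1) (2,2) (2,3) (2,4) (3,0) (3,2) (3,5) (4,0) (4,2) (4,3) (5,0) (5,2) (5,4)

Answer: 24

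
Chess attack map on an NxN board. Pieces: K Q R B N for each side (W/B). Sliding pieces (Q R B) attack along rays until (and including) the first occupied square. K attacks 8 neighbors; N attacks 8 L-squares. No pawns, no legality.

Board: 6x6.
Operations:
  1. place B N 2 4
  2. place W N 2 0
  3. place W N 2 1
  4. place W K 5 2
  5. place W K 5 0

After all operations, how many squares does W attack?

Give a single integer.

Op 1: place BN@(2,4)
Op 2: place WN@(2,0)
Op 3: place WN@(2,1)
Op 4: place WK@(5,2)
Op 5: place WK@(5,0)
Per-piece attacks for W:
  WN@(2,0): attacks (3,2) (4,1) (1,2) (0,1)
  WN@(2,1): attacks (3,3) (4,2) (1,3) (0,2) (4,0) (0,0)
  WK@(5,0): attacks (5,1) (4,0) (4,1)
  WK@(5,2): attacks (5,3) (5,1) (4,2) (4,3) (4,1)
Union (13 distinct): (0,0) (0,1) (0,2) (1,2) (1,3) (3,2) (3,3) (4,0) (4,1) (4,2) (4,3) (5,1) (5,3)

Answer: 13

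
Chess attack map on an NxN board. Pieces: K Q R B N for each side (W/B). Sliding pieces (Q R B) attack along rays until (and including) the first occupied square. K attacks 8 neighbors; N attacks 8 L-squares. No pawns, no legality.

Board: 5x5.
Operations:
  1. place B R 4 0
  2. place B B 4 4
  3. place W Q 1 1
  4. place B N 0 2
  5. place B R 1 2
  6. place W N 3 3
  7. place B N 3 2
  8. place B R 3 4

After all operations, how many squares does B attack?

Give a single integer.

Op 1: place BR@(4,0)
Op 2: place BB@(4,4)
Op 3: place WQ@(1,1)
Op 4: place BN@(0,2)
Op 5: place BR@(1,2)
Op 6: place WN@(3,3)
Op 7: place BN@(3,2)
Op 8: place BR@(3,4)
Per-piece attacks for B:
  BN@(0,2): attacks (1,4) (2,3) (1,0) (2,1)
  BR@(1,2): attacks (1,3) (1,4) (1,1) (2,2) (3,2) (0,2) [ray(0,-1) blocked at (1,1); ray(1,0) blocked at (3,2); ray(-1,0) blocked at (0,2)]
  BN@(3,2): attacks (4,4) (2,4) (1,3) (4,0) (2,0) (1,1)
  BR@(3,4): attacks (3,3) (4,4) (2,4) (1,4) (0,4) [ray(0,-1) blocked at (3,3); ray(1,0) blocked at (4,4)]
  BR@(4,0): attacks (4,1) (4,2) (4,3) (4,4) (3,0) (2,0) (1,0) (0,0) [ray(0,1) blocked at (4,4)]
  BB@(4,4): attacks (3,3) [ray(-1,-1) blocked at (3,3)]
Union (20 distinct): (0,0) (0,2) (0,4) (1,0) (1,1) (1,3) (1,4) (2,0) (2,1) (2,2) (2,3) (2,4) (3,0) (3,2) (3,3) (4,0) (4,1) (4,2) (4,3) (4,4)

Answer: 20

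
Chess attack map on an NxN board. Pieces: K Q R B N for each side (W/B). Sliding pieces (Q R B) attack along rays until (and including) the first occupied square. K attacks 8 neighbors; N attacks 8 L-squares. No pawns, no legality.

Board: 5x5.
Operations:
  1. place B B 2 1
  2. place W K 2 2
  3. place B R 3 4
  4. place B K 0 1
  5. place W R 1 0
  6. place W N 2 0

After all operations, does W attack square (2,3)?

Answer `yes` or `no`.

Op 1: place BB@(2,1)
Op 2: place WK@(2,2)
Op 3: place BR@(3,4)
Op 4: place BK@(0,1)
Op 5: place WR@(1,0)
Op 6: place WN@(2,0)
Per-piece attacks for W:
  WR@(1,0): attacks (1,1) (1,2) (1,3) (1,4) (2,0) (0,0) [ray(1,0) blocked at (2,0)]
  WN@(2,0): attacks (3,2) (4,1) (1,2) (0,1)
  WK@(2,2): attacks (2,3) (2,1) (3,2) (1,2) (3,3) (3,1) (1,3) (1,1)
W attacks (2,3): yes

Answer: yes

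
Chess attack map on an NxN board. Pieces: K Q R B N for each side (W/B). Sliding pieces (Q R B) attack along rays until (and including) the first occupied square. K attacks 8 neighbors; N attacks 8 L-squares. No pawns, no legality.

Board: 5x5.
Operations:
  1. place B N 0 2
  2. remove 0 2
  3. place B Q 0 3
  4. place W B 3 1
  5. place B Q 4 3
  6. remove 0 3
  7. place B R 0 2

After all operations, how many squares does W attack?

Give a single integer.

Op 1: place BN@(0,2)
Op 2: remove (0,2)
Op 3: place BQ@(0,3)
Op 4: place WB@(3,1)
Op 5: place BQ@(4,3)
Op 6: remove (0,3)
Op 7: place BR@(0,2)
Per-piece attacks for W:
  WB@(3,1): attacks (4,2) (4,0) (2,2) (1,3) (0,4) (2,0)
Union (6 distinct): (0,4) (1,3) (2,0) (2,2) (4,0) (4,2)

Answer: 6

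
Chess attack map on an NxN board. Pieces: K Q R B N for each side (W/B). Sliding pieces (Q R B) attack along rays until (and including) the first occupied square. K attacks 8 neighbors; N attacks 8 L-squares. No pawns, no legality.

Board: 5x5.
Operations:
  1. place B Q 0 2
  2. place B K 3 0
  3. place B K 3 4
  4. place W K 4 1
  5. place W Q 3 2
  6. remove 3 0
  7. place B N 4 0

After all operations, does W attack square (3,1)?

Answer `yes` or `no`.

Op 1: place BQ@(0,2)
Op 2: place BK@(3,0)
Op 3: place BK@(3,4)
Op 4: place WK@(4,1)
Op 5: place WQ@(3,2)
Op 6: remove (3,0)
Op 7: place BN@(4,0)
Per-piece attacks for W:
  WQ@(3,2): attacks (3,3) (3,4) (3,1) (3,0) (4,2) (2,2) (1,2) (0,2) (4,3) (4,1) (2,3) (1,4) (2,1) (1,0) [ray(0,1) blocked at (3,4); ray(-1,0) blocked at (0,2); ray(1,-1) blocked at (4,1)]
  WK@(4,1): attacks (4,2) (4,0) (3,1) (3,2) (3,0)
W attacks (3,1): yes

Answer: yes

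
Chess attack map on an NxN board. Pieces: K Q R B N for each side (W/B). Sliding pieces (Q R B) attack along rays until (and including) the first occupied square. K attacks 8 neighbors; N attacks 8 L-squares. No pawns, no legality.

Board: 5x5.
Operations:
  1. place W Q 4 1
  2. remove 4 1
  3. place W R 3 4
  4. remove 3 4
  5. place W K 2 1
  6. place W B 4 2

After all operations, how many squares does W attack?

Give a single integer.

Answer: 10

Derivation:
Op 1: place WQ@(4,1)
Op 2: remove (4,1)
Op 3: place WR@(3,4)
Op 4: remove (3,4)
Op 5: place WK@(2,1)
Op 6: place WB@(4,2)
Per-piece attacks for W:
  WK@(2,1): attacks (2,2) (2,0) (3,1) (1,1) (3,2) (3,0) (1,2) (1,0)
  WB@(4,2): attacks (3,3) (2,4) (3,1) (2,0)
Union (10 distinct): (1,0) (1,1) (1,2) (2,0) (2,2) (2,4) (3,0) (3,1) (3,2) (3,3)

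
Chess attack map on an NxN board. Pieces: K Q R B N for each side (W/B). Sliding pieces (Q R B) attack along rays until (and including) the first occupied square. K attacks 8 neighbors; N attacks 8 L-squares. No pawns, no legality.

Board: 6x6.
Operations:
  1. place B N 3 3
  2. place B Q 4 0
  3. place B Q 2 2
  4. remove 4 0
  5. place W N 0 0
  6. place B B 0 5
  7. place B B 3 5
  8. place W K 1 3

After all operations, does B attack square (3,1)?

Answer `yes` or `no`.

Answer: yes

Derivation:
Op 1: place BN@(3,3)
Op 2: place BQ@(4,0)
Op 3: place BQ@(2,2)
Op 4: remove (4,0)
Op 5: place WN@(0,0)
Op 6: place BB@(0,5)
Op 7: place BB@(3,5)
Op 8: place WK@(1,3)
Per-piece attacks for B:
  BB@(0,5): attacks (1,4) (2,3) (3,2) (4,1) (5,0)
  BQ@(2,2): attacks (2,3) (2,4) (2,5) (2,1) (2,0) (3,2) (4,2) (5,2) (1,2) (0,2) (3,3) (3,1) (4,0) (1,3) (1,1) (0,0) [ray(1,1) blocked at (3,3); ray(-1,1) blocked at (1,3); ray(-1,-1) blocked at (0,0)]
  BN@(3,3): attacks (4,5) (5,4) (2,5) (1,4) (4,1) (5,2) (2,1) (1,2)
  BB@(3,5): attacks (4,4) (5,3) (2,4) (1,3) [ray(-1,-1) blocked at (1,3)]
B attacks (3,1): yes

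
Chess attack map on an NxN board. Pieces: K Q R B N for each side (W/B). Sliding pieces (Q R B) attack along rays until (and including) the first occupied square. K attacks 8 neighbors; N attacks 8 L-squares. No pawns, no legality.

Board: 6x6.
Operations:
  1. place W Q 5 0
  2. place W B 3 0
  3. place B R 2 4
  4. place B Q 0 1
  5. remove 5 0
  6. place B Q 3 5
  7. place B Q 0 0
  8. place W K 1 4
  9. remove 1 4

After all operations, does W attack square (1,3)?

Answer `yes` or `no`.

Answer: no

Derivation:
Op 1: place WQ@(5,0)
Op 2: place WB@(3,0)
Op 3: place BR@(2,4)
Op 4: place BQ@(0,1)
Op 5: remove (5,0)
Op 6: place BQ@(3,5)
Op 7: place BQ@(0,0)
Op 8: place WK@(1,4)
Op 9: remove (1,4)
Per-piece attacks for W:
  WB@(3,0): attacks (4,1) (5,2) (2,1) (1,2) (0,3)
W attacks (1,3): no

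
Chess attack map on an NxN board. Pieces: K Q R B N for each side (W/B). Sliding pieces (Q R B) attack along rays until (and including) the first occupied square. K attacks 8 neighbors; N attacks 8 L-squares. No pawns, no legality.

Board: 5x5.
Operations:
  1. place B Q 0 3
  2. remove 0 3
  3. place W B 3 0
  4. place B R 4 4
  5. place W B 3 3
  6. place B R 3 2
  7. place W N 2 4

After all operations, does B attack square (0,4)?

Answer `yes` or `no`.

Op 1: place BQ@(0,3)
Op 2: remove (0,3)
Op 3: place WB@(3,0)
Op 4: place BR@(4,4)
Op 5: place WB@(3,3)
Op 6: place BR@(3,2)
Op 7: place WN@(2,4)
Per-piece attacks for B:
  BR@(3,2): attacks (3,3) (3,1) (3,0) (4,2) (2,2) (1,2) (0,2) [ray(0,1) blocked at (3,3); ray(0,-1) blocked at (3,0)]
  BR@(4,4): attacks (4,3) (4,2) (4,1) (4,0) (3,4) (2,4) [ray(-1,0) blocked at (2,4)]
B attacks (0,4): no

Answer: no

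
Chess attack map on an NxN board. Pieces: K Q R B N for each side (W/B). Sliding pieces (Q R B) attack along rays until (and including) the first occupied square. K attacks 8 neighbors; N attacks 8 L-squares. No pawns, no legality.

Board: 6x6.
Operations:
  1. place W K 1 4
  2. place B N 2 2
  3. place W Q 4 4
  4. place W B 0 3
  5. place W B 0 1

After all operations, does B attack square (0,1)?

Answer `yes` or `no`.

Answer: yes

Derivation:
Op 1: place WK@(1,4)
Op 2: place BN@(2,2)
Op 3: place WQ@(4,4)
Op 4: place WB@(0,3)
Op 5: place WB@(0,1)
Per-piece attacks for B:
  BN@(2,2): attacks (3,4) (4,3) (1,4) (0,3) (3,0) (4,1) (1,0) (0,1)
B attacks (0,1): yes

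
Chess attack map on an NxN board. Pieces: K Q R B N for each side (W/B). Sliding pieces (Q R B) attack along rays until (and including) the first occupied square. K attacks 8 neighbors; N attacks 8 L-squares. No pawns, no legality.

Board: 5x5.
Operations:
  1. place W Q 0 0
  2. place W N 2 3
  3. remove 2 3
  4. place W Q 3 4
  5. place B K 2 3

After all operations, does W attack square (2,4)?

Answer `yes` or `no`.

Op 1: place WQ@(0,0)
Op 2: place WN@(2,3)
Op 3: remove (2,3)
Op 4: place WQ@(3,4)
Op 5: place BK@(2,3)
Per-piece attacks for W:
  WQ@(0,0): attacks (0,1) (0,2) (0,3) (0,4) (1,0) (2,0) (3,0) (4,0) (1,1) (2,2) (3,3) (4,4)
  WQ@(3,4): attacks (3,3) (3,2) (3,1) (3,0) (4,4) (2,4) (1,4) (0,4) (4,3) (2,3) [ray(-1,-1) blocked at (2,3)]
W attacks (2,4): yes

Answer: yes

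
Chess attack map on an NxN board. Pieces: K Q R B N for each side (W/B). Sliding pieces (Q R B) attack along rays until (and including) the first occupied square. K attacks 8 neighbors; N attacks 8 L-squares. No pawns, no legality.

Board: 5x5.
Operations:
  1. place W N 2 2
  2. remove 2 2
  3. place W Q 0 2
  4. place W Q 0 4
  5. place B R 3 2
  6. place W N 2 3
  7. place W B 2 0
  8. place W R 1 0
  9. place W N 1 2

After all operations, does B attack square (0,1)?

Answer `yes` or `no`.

Answer: no

Derivation:
Op 1: place WN@(2,2)
Op 2: remove (2,2)
Op 3: place WQ@(0,2)
Op 4: place WQ@(0,4)
Op 5: place BR@(3,2)
Op 6: place WN@(2,3)
Op 7: place WB@(2,0)
Op 8: place WR@(1,0)
Op 9: place WN@(1,2)
Per-piece attacks for B:
  BR@(3,2): attacks (3,3) (3,4) (3,1) (3,0) (4,2) (2,2) (1,2) [ray(-1,0) blocked at (1,2)]
B attacks (0,1): no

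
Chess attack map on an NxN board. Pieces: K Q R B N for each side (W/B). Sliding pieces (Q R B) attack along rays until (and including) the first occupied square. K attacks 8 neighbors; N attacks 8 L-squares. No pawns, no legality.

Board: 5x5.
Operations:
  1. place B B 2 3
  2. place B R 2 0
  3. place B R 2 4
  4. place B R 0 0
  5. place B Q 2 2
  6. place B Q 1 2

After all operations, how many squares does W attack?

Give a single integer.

Answer: 0

Derivation:
Op 1: place BB@(2,3)
Op 2: place BR@(2,0)
Op 3: place BR@(2,4)
Op 4: place BR@(0,0)
Op 5: place BQ@(2,2)
Op 6: place BQ@(1,2)
Per-piece attacks for W:
Union (0 distinct): (none)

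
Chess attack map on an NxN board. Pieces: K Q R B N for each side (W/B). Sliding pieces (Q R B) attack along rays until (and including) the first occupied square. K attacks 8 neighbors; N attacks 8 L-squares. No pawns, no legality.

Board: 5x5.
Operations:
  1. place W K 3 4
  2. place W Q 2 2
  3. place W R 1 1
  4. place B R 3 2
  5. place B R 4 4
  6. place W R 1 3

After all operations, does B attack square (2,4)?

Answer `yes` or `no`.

Op 1: place WK@(3,4)
Op 2: place WQ@(2,2)
Op 3: place WR@(1,1)
Op 4: place BR@(3,2)
Op 5: place BR@(4,4)
Op 6: place WR@(1,3)
Per-piece attacks for B:
  BR@(3,2): attacks (3,3) (3,4) (3,1) (3,0) (4,2) (2,2) [ray(0,1) blocked at (3,4); ray(-1,0) blocked at (2,2)]
  BR@(4,4): attacks (4,3) (4,2) (4,1) (4,0) (3,4) [ray(-1,0) blocked at (3,4)]
B attacks (2,4): no

Answer: no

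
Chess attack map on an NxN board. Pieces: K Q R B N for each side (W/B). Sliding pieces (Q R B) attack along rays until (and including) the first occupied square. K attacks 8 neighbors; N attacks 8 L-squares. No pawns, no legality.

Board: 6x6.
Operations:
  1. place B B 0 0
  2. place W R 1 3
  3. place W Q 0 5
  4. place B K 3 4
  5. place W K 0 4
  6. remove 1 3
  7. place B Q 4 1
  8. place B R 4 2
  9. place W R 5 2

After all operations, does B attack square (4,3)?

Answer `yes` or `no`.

Op 1: place BB@(0,0)
Op 2: place WR@(1,3)
Op 3: place WQ@(0,5)
Op 4: place BK@(3,4)
Op 5: place WK@(0,4)
Op 6: remove (1,3)
Op 7: place BQ@(4,1)
Op 8: place BR@(4,2)
Op 9: place WR@(5,2)
Per-piece attacks for B:
  BB@(0,0): attacks (1,1) (2,2) (3,3) (4,4) (5,5)
  BK@(3,4): attacks (3,5) (3,3) (4,4) (2,4) (4,5) (4,3) (2,5) (2,3)
  BQ@(4,1): attacks (4,2) (4,0) (5,1) (3,1) (2,1) (1,1) (0,1) (5,2) (5,0) (3,2) (2,3) (1,4) (0,5) (3,0) [ray(0,1) blocked at (4,2); ray(1,1) blocked at (5,2); ray(-1,1) blocked at (0,5)]
  BR@(4,2): attacks (4,3) (4,4) (4,5) (4,1) (5,2) (3,2) (2,2) (1,2) (0,2) [ray(0,-1) blocked at (4,1); ray(1,0) blocked at (5,2)]
B attacks (4,3): yes

Answer: yes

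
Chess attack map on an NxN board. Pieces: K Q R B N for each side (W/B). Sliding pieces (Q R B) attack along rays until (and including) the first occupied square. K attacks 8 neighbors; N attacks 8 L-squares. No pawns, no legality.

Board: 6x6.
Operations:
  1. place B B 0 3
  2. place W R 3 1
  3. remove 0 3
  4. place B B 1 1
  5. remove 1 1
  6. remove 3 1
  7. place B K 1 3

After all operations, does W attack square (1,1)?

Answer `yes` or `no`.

Op 1: place BB@(0,3)
Op 2: place WR@(3,1)
Op 3: remove (0,3)
Op 4: place BB@(1,1)
Op 5: remove (1,1)
Op 6: remove (3,1)
Op 7: place BK@(1,3)
Per-piece attacks for W:
W attacks (1,1): no

Answer: no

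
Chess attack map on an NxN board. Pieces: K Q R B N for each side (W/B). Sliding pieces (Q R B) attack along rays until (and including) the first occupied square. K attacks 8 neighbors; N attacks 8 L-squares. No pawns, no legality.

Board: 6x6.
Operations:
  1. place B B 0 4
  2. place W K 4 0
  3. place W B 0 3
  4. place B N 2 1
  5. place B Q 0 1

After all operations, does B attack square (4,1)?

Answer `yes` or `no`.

Answer: no

Derivation:
Op 1: place BB@(0,4)
Op 2: place WK@(4,0)
Op 3: place WB@(0,3)
Op 4: place BN@(2,1)
Op 5: place BQ@(0,1)
Per-piece attacks for B:
  BQ@(0,1): attacks (0,2) (0,3) (0,0) (1,1) (2,1) (1,2) (2,3) (3,4) (4,5) (1,0) [ray(0,1) blocked at (0,3); ray(1,0) blocked at (2,1)]
  BB@(0,4): attacks (1,5) (1,3) (2,2) (3,1) (4,0) [ray(1,-1) blocked at (4,0)]
  BN@(2,1): attacks (3,3) (4,2) (1,3) (0,2) (4,0) (0,0)
B attacks (4,1): no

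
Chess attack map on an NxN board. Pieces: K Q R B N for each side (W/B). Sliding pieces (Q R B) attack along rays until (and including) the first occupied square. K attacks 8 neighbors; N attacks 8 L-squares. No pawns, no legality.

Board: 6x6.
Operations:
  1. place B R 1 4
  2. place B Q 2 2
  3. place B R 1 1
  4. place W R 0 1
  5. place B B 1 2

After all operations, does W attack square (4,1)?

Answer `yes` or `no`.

Answer: no

Derivation:
Op 1: place BR@(1,4)
Op 2: place BQ@(2,2)
Op 3: place BR@(1,1)
Op 4: place WR@(0,1)
Op 5: place BB@(1,2)
Per-piece attacks for W:
  WR@(0,1): attacks (0,2) (0,3) (0,4) (0,5) (0,0) (1,1) [ray(1,0) blocked at (1,1)]
W attacks (4,1): no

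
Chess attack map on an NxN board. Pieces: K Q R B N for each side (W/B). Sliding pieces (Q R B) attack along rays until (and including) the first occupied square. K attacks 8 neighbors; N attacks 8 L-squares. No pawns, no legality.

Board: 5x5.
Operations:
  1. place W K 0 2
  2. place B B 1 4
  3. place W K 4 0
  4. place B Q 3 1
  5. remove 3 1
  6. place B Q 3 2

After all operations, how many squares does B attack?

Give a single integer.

Op 1: place WK@(0,2)
Op 2: place BB@(1,4)
Op 3: place WK@(4,0)
Op 4: place BQ@(3,1)
Op 5: remove (3,1)
Op 6: place BQ@(3,2)
Per-piece attacks for B:
  BB@(1,4): attacks (2,3) (3,2) (0,3) [ray(1,-1) blocked at (3,2)]
  BQ@(3,2): attacks (3,3) (3,4) (3,1) (3,0) (4,2) (2,2) (1,2) (0,2) (4,3) (4,1) (2,3) (1,4) (2,1) (1,0) [ray(-1,0) blocked at (0,2); ray(-1,1) blocked at (1,4)]
Union (16 distinct): (0,2) (0,3) (1,0) (1,2) (1,4) (2,1) (2,2) (2,3) (3,0) (3,1) (3,2) (3,3) (3,4) (4,1) (4,2) (4,3)

Answer: 16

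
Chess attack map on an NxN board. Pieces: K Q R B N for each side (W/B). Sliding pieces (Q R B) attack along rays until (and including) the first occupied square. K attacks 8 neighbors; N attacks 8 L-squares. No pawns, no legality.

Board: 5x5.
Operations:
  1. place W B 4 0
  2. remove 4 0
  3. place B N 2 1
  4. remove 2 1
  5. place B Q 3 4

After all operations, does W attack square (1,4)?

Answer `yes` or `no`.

Answer: no

Derivation:
Op 1: place WB@(4,0)
Op 2: remove (4,0)
Op 3: place BN@(2,1)
Op 4: remove (2,1)
Op 5: place BQ@(3,4)
Per-piece attacks for W:
W attacks (1,4): no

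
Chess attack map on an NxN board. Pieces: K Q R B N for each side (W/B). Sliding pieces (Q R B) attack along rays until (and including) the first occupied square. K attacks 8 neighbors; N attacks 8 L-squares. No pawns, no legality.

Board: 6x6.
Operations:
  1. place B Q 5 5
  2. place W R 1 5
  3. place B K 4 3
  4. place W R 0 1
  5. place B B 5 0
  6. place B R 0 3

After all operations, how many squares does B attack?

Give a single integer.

Answer: 26

Derivation:
Op 1: place BQ@(5,5)
Op 2: place WR@(1,5)
Op 3: place BK@(4,3)
Op 4: place WR@(0,1)
Op 5: place BB@(5,0)
Op 6: place BR@(0,3)
Per-piece attacks for B:
  BR@(0,3): attacks (0,4) (0,5) (0,2) (0,1) (1,3) (2,3) (3,3) (4,3) [ray(0,-1) blocked at (0,1); ray(1,0) blocked at (4,3)]
  BK@(4,3): attacks (4,4) (4,2) (5,3) (3,3) (5,4) (5,2) (3,4) (3,2)
  BB@(5,0): attacks (4,1) (3,2) (2,3) (1,4) (0,5)
  BQ@(5,5): attacks (5,4) (5,3) (5,2) (5,1) (5,0) (4,5) (3,5) (2,5) (1,5) (4,4) (3,3) (2,2) (1,1) (0,0) [ray(0,-1) blocked at (5,0); ray(-1,0) blocked at (1,5)]
Union (26 distinct): (0,0) (0,1) (0,2) (0,4) (0,5) (1,1) (1,3) (1,4) (1,5) (2,2) (2,3) (2,5) (3,2) (3,3) (3,4) (3,5) (4,1) (4,2) (4,3) (4,4) (4,5) (5,0) (5,1) (5,2) (5,3) (5,4)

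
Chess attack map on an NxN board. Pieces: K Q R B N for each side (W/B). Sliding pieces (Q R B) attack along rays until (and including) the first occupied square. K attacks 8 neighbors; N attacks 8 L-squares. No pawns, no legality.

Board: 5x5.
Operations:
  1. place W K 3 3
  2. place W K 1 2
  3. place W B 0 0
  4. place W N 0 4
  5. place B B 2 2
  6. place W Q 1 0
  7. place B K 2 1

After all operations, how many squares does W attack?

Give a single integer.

Answer: 19

Derivation:
Op 1: place WK@(3,3)
Op 2: place WK@(1,2)
Op 3: place WB@(0,0)
Op 4: place WN@(0,4)
Op 5: place BB@(2,2)
Op 6: place WQ@(1,0)
Op 7: place BK@(2,1)
Per-piece attacks for W:
  WB@(0,0): attacks (1,1) (2,2) [ray(1,1) blocked at (2,2)]
  WN@(0,4): attacks (1,2) (2,3)
  WQ@(1,0): attacks (1,1) (1,2) (2,0) (3,0) (4,0) (0,0) (2,1) (0,1) [ray(0,1) blocked at (1,2); ray(-1,0) blocked at (0,0); ray(1,1) blocked at (2,1)]
  WK@(1,2): attacks (1,3) (1,1) (2,2) (0,2) (2,3) (2,1) (0,3) (0,1)
  WK@(3,3): attacks (3,4) (3,2) (4,3) (2,3) (4,4) (4,2) (2,4) (2,2)
Union (19 distinct): (0,0) (0,1) (0,2) (0,3) (1,1) (1,2) (1,3) (2,0) (2,1) (2,2) (2,3) (2,4) (3,0) (3,2) (3,4) (4,0) (4,2) (4,3) (4,4)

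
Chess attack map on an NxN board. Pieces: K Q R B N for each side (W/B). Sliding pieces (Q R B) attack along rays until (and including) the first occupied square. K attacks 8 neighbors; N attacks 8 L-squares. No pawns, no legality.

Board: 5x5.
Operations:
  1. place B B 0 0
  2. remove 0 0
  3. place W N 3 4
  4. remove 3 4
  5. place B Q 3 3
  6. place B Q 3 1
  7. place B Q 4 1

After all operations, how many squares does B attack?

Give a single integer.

Op 1: place BB@(0,0)
Op 2: remove (0,0)
Op 3: place WN@(3,4)
Op 4: remove (3,4)
Op 5: place BQ@(3,3)
Op 6: place BQ@(3,1)
Op 7: place BQ@(4,1)
Per-piece attacks for B:
  BQ@(3,1): attacks (3,2) (3,3) (3,0) (4,1) (2,1) (1,1) (0,1) (4,2) (4,0) (2,2) (1,3) (0,4) (2,0) [ray(0,1) blocked at (3,3); ray(1,0) blocked at (4,1)]
  BQ@(3,3): attacks (3,4) (3,2) (3,1) (4,3) (2,3) (1,3) (0,3) (4,4) (4,2) (2,4) (2,2) (1,1) (0,0) [ray(0,-1) blocked at (3,1)]
  BQ@(4,1): attacks (4,2) (4,3) (4,4) (4,0) (3,1) (3,2) (2,3) (1,4) (3,0) [ray(-1,0) blocked at (3,1)]
Union (22 distinct): (0,0) (0,1) (0,3) (0,4) (1,1) (1,3) (1,4) (2,0) (2,1) (2,2) (2,3) (2,4) (3,0) (3,1) (3,2) (3,3) (3,4) (4,0) (4,1) (4,2) (4,3) (4,4)

Answer: 22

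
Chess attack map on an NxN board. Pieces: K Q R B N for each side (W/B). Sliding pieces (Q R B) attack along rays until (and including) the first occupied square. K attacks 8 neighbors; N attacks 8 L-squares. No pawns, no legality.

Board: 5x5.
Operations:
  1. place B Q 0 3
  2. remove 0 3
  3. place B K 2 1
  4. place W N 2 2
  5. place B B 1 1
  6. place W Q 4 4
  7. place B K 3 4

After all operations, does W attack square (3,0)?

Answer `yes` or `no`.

Op 1: place BQ@(0,3)
Op 2: remove (0,3)
Op 3: place BK@(2,1)
Op 4: place WN@(2,2)
Op 5: place BB@(1,1)
Op 6: place WQ@(4,4)
Op 7: place BK@(3,4)
Per-piece attacks for W:
  WN@(2,2): attacks (3,4) (4,3) (1,4) (0,3) (3,0) (4,1) (1,0) (0,1)
  WQ@(4,4): attacks (4,3) (4,2) (4,1) (4,0) (3,4) (3,3) (2,2) [ray(-1,0) blocked at (3,4); ray(-1,-1) blocked at (2,2)]
W attacks (3,0): yes

Answer: yes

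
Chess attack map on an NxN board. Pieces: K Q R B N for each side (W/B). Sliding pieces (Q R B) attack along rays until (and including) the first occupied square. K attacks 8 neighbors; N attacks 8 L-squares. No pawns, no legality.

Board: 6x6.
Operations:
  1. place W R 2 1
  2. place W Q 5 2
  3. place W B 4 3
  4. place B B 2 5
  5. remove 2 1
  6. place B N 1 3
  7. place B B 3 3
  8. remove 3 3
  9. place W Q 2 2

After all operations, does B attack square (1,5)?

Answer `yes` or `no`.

Op 1: place WR@(2,1)
Op 2: place WQ@(5,2)
Op 3: place WB@(4,3)
Op 4: place BB@(2,5)
Op 5: remove (2,1)
Op 6: place BN@(1,3)
Op 7: place BB@(3,3)
Op 8: remove (3,3)
Op 9: place WQ@(2,2)
Per-piece attacks for B:
  BN@(1,3): attacks (2,5) (3,4) (0,5) (2,1) (3,2) (0,1)
  BB@(2,5): attacks (3,4) (4,3) (1,4) (0,3) [ray(1,-1) blocked at (4,3)]
B attacks (1,5): no

Answer: no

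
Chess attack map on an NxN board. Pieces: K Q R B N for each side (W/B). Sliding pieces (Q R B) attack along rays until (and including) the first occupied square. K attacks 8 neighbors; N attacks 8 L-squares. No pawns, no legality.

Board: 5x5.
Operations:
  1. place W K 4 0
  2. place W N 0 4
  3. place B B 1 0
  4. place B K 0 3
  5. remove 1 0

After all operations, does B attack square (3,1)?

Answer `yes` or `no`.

Answer: no

Derivation:
Op 1: place WK@(4,0)
Op 2: place WN@(0,4)
Op 3: place BB@(1,0)
Op 4: place BK@(0,3)
Op 5: remove (1,0)
Per-piece attacks for B:
  BK@(0,3): attacks (0,4) (0,2) (1,3) (1,4) (1,2)
B attacks (3,1): no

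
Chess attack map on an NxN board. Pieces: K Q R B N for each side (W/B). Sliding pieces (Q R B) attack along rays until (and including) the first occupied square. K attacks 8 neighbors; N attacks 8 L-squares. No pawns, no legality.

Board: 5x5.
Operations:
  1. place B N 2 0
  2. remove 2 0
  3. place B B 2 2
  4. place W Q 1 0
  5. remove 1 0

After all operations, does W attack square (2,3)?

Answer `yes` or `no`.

Answer: no

Derivation:
Op 1: place BN@(2,0)
Op 2: remove (2,0)
Op 3: place BB@(2,2)
Op 4: place WQ@(1,0)
Op 5: remove (1,0)
Per-piece attacks for W:
W attacks (2,3): no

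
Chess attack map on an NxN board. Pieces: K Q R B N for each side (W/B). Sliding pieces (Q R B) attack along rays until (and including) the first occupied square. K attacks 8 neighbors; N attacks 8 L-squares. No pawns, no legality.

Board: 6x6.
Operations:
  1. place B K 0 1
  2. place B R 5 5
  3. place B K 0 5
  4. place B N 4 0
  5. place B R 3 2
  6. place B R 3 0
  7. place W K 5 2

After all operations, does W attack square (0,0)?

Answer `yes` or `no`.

Answer: no

Derivation:
Op 1: place BK@(0,1)
Op 2: place BR@(5,5)
Op 3: place BK@(0,5)
Op 4: place BN@(4,0)
Op 5: place BR@(3,2)
Op 6: place BR@(3,0)
Op 7: place WK@(5,2)
Per-piece attacks for W:
  WK@(5,2): attacks (5,3) (5,1) (4,2) (4,3) (4,1)
W attacks (0,0): no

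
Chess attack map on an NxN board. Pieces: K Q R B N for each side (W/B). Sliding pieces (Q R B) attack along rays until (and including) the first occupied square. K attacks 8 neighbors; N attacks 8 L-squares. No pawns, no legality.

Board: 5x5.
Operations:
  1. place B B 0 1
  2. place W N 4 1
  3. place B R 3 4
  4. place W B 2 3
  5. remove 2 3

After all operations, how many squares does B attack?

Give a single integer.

Answer: 12

Derivation:
Op 1: place BB@(0,1)
Op 2: place WN@(4,1)
Op 3: place BR@(3,4)
Op 4: place WB@(2,3)
Op 5: remove (2,3)
Per-piece attacks for B:
  BB@(0,1): attacks (1,2) (2,3) (3,4) (1,0) [ray(1,1) blocked at (3,4)]
  BR@(3,4): attacks (3,3) (3,2) (3,1) (3,0) (4,4) (2,4) (1,4) (0,4)
Union (12 distinct): (0,4) (1,0) (1,2) (1,4) (2,3) (2,4) (3,0) (3,1) (3,2) (3,3) (3,4) (4,4)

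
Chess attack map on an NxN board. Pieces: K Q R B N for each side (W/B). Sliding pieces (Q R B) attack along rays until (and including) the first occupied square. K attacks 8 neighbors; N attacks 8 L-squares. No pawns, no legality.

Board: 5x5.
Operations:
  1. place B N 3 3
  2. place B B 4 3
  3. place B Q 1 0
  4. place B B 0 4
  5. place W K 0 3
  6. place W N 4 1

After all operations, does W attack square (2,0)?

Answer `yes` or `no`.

Answer: yes

Derivation:
Op 1: place BN@(3,3)
Op 2: place BB@(4,3)
Op 3: place BQ@(1,0)
Op 4: place BB@(0,4)
Op 5: place WK@(0,3)
Op 6: place WN@(4,1)
Per-piece attacks for W:
  WK@(0,3): attacks (0,4) (0,2) (1,3) (1,4) (1,2)
  WN@(4,1): attacks (3,3) (2,2) (2,0)
W attacks (2,0): yes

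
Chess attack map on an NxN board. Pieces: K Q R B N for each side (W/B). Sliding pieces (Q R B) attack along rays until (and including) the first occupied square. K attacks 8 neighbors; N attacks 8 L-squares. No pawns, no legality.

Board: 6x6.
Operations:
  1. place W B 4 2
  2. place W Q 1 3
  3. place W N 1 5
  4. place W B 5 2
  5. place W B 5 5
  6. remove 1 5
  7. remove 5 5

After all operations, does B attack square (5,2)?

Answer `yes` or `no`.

Answer: no

Derivation:
Op 1: place WB@(4,2)
Op 2: place WQ@(1,3)
Op 3: place WN@(1,5)
Op 4: place WB@(5,2)
Op 5: place WB@(5,5)
Op 6: remove (1,5)
Op 7: remove (5,5)
Per-piece attacks for B:
B attacks (5,2): no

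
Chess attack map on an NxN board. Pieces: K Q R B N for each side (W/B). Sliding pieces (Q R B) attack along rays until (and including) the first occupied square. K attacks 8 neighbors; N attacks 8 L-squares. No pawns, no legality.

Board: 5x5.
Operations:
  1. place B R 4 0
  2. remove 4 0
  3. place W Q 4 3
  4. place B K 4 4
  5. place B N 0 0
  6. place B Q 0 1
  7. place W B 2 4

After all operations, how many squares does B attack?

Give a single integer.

Op 1: place BR@(4,0)
Op 2: remove (4,0)
Op 3: place WQ@(4,3)
Op 4: place BK@(4,4)
Op 5: place BN@(0,0)
Op 6: place BQ@(0,1)
Op 7: place WB@(2,4)
Per-piece attacks for B:
  BN@(0,0): attacks (1,2) (2,1)
  BQ@(0,1): attacks (0,2) (0,3) (0,4) (0,0) (1,1) (2,1) (3,1) (4,1) (1,2) (2,3) (3,4) (1,0) [ray(0,-1) blocked at (0,0)]
  BK@(4,4): attacks (4,3) (3,4) (3,3)
Union (14 distinct): (0,0) (0,2) (0,3) (0,4) (1,0) (1,1) (1,2) (2,1) (2,3) (3,1) (3,3) (3,4) (4,1) (4,3)

Answer: 14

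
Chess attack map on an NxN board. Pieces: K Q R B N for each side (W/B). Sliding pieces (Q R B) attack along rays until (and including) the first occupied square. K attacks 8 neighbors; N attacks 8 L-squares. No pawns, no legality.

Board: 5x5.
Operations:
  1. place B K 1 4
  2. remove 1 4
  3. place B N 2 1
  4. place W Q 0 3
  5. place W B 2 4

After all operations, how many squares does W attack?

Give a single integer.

Answer: 12

Derivation:
Op 1: place BK@(1,4)
Op 2: remove (1,4)
Op 3: place BN@(2,1)
Op 4: place WQ@(0,3)
Op 5: place WB@(2,4)
Per-piece attacks for W:
  WQ@(0,3): attacks (0,4) (0,2) (0,1) (0,0) (1,3) (2,3) (3,3) (4,3) (1,4) (1,2) (2,1) [ray(1,-1) blocked at (2,1)]
  WB@(2,4): attacks (3,3) (4,2) (1,3) (0,2)
Union (12 distinct): (0,0) (0,1) (0,2) (0,4) (1,2) (1,3) (1,4) (2,1) (2,3) (3,3) (4,2) (4,3)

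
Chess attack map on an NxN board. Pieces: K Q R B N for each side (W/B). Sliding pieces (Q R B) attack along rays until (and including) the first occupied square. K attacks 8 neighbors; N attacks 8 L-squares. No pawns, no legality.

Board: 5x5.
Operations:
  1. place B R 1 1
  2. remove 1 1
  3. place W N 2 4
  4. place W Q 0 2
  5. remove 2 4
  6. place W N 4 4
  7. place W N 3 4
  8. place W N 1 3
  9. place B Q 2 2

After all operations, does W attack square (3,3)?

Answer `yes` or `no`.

Answer: no

Derivation:
Op 1: place BR@(1,1)
Op 2: remove (1,1)
Op 3: place WN@(2,4)
Op 4: place WQ@(0,2)
Op 5: remove (2,4)
Op 6: place WN@(4,4)
Op 7: place WN@(3,4)
Op 8: place WN@(1,3)
Op 9: place BQ@(2,2)
Per-piece attacks for W:
  WQ@(0,2): attacks (0,3) (0,4) (0,1) (0,0) (1,2) (2,2) (1,3) (1,1) (2,0) [ray(1,0) blocked at (2,2); ray(1,1) blocked at (1,3)]
  WN@(1,3): attacks (3,4) (2,1) (3,2) (0,1)
  WN@(3,4): attacks (4,2) (2,2) (1,3)
  WN@(4,4): attacks (3,2) (2,3)
W attacks (3,3): no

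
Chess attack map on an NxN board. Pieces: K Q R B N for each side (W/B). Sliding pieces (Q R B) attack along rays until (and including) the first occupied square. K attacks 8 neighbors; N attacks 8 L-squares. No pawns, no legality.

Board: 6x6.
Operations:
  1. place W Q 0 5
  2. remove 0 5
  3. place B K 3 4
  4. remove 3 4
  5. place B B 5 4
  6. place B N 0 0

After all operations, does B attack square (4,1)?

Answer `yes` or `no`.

Answer: no

Derivation:
Op 1: place WQ@(0,5)
Op 2: remove (0,5)
Op 3: place BK@(3,4)
Op 4: remove (3,4)
Op 5: place BB@(5,4)
Op 6: place BN@(0,0)
Per-piece attacks for B:
  BN@(0,0): attacks (1,2) (2,1)
  BB@(5,4): attacks (4,5) (4,3) (3,2) (2,1) (1,0)
B attacks (4,1): no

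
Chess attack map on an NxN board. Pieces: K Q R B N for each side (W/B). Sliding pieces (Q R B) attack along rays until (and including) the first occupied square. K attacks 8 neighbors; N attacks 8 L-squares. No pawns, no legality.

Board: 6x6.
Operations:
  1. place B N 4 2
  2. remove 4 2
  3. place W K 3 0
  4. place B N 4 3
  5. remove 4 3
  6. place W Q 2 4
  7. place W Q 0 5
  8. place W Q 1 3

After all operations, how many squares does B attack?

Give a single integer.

Answer: 0

Derivation:
Op 1: place BN@(4,2)
Op 2: remove (4,2)
Op 3: place WK@(3,0)
Op 4: place BN@(4,3)
Op 5: remove (4,3)
Op 6: place WQ@(2,4)
Op 7: place WQ@(0,5)
Op 8: place WQ@(1,3)
Per-piece attacks for B:
Union (0 distinct): (none)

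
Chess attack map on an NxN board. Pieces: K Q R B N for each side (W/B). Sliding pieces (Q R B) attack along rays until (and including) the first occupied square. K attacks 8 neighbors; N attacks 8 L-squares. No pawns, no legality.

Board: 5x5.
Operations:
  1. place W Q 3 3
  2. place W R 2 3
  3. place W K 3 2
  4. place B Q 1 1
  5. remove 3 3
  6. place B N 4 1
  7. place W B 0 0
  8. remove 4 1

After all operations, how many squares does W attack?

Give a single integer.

Op 1: place WQ@(3,3)
Op 2: place WR@(2,3)
Op 3: place WK@(3,2)
Op 4: place BQ@(1,1)
Op 5: remove (3,3)
Op 6: place BN@(4,1)
Op 7: place WB@(0,0)
Op 8: remove (4,1)
Per-piece attacks for W:
  WB@(0,0): attacks (1,1) [ray(1,1) blocked at (1,1)]
  WR@(2,3): attacks (2,4) (2,2) (2,1) (2,0) (3,3) (4,3) (1,3) (0,3)
  WK@(3,2): attacks (3,3) (3,1) (4,2) (2,2) (4,3) (4,1) (2,3) (2,1)
Union (13 distinct): (0,3) (1,1) (1,3) (2,0) (2,1) (2,2) (2,3) (2,4) (3,1) (3,3) (4,1) (4,2) (4,3)

Answer: 13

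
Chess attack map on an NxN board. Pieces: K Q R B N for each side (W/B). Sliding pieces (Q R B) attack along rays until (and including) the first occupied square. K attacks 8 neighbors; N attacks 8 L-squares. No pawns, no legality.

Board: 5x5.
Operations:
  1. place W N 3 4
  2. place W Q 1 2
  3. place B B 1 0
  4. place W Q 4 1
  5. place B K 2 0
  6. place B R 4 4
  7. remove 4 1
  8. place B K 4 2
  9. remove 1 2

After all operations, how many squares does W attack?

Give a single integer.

Op 1: place WN@(3,4)
Op 2: place WQ@(1,2)
Op 3: place BB@(1,0)
Op 4: place WQ@(4,1)
Op 5: place BK@(2,0)
Op 6: place BR@(4,4)
Op 7: remove (4,1)
Op 8: place BK@(4,2)
Op 9: remove (1,2)
Per-piece attacks for W:
  WN@(3,4): attacks (4,2) (2,2) (1,3)
Union (3 distinct): (1,3) (2,2) (4,2)

Answer: 3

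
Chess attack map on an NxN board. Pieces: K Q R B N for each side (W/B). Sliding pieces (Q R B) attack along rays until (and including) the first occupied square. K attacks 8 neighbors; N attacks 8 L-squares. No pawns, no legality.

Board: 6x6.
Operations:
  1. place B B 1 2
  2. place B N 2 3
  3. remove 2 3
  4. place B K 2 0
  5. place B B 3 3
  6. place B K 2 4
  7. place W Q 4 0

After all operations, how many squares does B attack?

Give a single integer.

Answer: 23

Derivation:
Op 1: place BB@(1,2)
Op 2: place BN@(2,3)
Op 3: remove (2,3)
Op 4: place BK@(2,0)
Op 5: place BB@(3,3)
Op 6: place BK@(2,4)
Op 7: place WQ@(4,0)
Per-piece attacks for B:
  BB@(1,2): attacks (2,3) (3,4) (4,5) (2,1) (3,0) (0,3) (0,1)
  BK@(2,0): attacks (2,1) (3,0) (1,0) (3,1) (1,1)
  BK@(2,4): attacks (2,5) (2,3) (3,4) (1,4) (3,5) (3,3) (1,5) (1,3)
  BB@(3,3): attacks (4,4) (5,5) (4,2) (5,1) (2,4) (2,2) (1,1) (0,0) [ray(-1,1) blocked at (2,4)]
Union (23 distinct): (0,0) (0,1) (0,3) (1,0) (1,1) (1,3) (1,4) (1,5) (2,1) (2,2) (2,3) (2,4) (2,5) (3,0) (3,1) (3,3) (3,4) (3,5) (4,2) (4,4) (4,5) (5,1) (5,5)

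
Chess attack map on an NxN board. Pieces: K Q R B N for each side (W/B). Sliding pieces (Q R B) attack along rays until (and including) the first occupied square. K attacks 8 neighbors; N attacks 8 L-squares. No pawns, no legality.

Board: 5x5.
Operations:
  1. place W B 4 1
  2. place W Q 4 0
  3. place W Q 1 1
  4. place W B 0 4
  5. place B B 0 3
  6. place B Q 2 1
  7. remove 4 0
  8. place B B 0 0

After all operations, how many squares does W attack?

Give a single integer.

Answer: 17

Derivation:
Op 1: place WB@(4,1)
Op 2: place WQ@(4,0)
Op 3: place WQ@(1,1)
Op 4: place WB@(0,4)
Op 5: place BB@(0,3)
Op 6: place BQ@(2,1)
Op 7: remove (4,0)
Op 8: place BB@(0,0)
Per-piece attacks for W:
  WB@(0,4): attacks (1,3) (2,2) (3,1) (4,0)
  WQ@(1,1): attacks (1,2) (1,3) (1,4) (1,0) (2,1) (0,1) (2,2) (3,3) (4,4) (2,0) (0,2) (0,0) [ray(1,0) blocked at (2,1); ray(-1,-1) blocked at (0,0)]
  WB@(4,1): attacks (3,2) (2,3) (1,4) (3,0)
Union (17 distinct): (0,0) (0,1) (0,2) (1,0) (1,2) (1,3) (1,4) (2,0) (2,1) (2,2) (2,3) (3,0) (3,1) (3,2) (3,3) (4,0) (4,4)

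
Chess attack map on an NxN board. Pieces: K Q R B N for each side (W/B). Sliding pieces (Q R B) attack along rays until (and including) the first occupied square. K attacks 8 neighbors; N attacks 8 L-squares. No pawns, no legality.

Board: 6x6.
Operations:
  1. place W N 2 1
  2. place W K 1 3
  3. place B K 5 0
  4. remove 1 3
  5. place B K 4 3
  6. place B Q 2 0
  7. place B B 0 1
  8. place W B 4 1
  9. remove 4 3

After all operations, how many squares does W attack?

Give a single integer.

Answer: 13

Derivation:
Op 1: place WN@(2,1)
Op 2: place WK@(1,3)
Op 3: place BK@(5,0)
Op 4: remove (1,3)
Op 5: place BK@(4,3)
Op 6: place BQ@(2,0)
Op 7: place BB@(0,1)
Op 8: place WB@(4,1)
Op 9: remove (4,3)
Per-piece attacks for W:
  WN@(2,1): attacks (3,3) (4,2) (1,3) (0,2) (4,0) (0,0)
  WB@(4,1): attacks (5,2) (5,0) (3,2) (2,3) (1,4) (0,5) (3,0) [ray(1,-1) blocked at (5,0)]
Union (13 distinct): (0,0) (0,2) (0,5) (1,3) (1,4) (2,3) (3,0) (3,2) (3,3) (4,0) (4,2) (5,0) (5,2)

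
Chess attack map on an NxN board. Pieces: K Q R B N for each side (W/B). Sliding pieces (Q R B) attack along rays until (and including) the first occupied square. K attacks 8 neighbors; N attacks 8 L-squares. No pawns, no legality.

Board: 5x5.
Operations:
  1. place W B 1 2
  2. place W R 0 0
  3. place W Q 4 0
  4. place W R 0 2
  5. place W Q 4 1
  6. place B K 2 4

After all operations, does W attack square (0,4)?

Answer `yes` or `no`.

Answer: yes

Derivation:
Op 1: place WB@(1,2)
Op 2: place WR@(0,0)
Op 3: place WQ@(4,0)
Op 4: place WR@(0,2)
Op 5: place WQ@(4,1)
Op 6: place BK@(2,4)
Per-piece attacks for W:
  WR@(0,0): attacks (0,1) (0,2) (1,0) (2,0) (3,0) (4,0) [ray(0,1) blocked at (0,2); ray(1,0) blocked at (4,0)]
  WR@(0,2): attacks (0,3) (0,4) (0,1) (0,0) (1,2) [ray(0,-1) blocked at (0,0); ray(1,0) blocked at (1,2)]
  WB@(1,2): attacks (2,3) (3,4) (2,1) (3,0) (0,3) (0,1)
  WQ@(4,0): attacks (4,1) (3,0) (2,0) (1,0) (0,0) (3,1) (2,2) (1,3) (0,4) [ray(0,1) blocked at (4,1); ray(-1,0) blocked at (0,0)]
  WQ@(4,1): attacks (4,2) (4,3) (4,4) (4,0) (3,1) (2,1) (1,1) (0,1) (3,2) (2,3) (1,4) (3,0) [ray(0,-1) blocked at (4,0)]
W attacks (0,4): yes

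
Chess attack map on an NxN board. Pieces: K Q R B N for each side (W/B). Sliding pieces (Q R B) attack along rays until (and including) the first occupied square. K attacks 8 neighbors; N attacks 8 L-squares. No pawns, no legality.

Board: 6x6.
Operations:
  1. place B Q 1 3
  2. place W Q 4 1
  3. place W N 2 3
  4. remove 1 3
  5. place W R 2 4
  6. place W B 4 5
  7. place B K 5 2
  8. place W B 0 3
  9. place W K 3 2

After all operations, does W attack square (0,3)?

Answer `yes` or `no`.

Answer: no

Derivation:
Op 1: place BQ@(1,3)
Op 2: place WQ@(4,1)
Op 3: place WN@(2,3)
Op 4: remove (1,3)
Op 5: place WR@(2,4)
Op 6: place WB@(4,5)
Op 7: place BK@(5,2)
Op 8: place WB@(0,3)
Op 9: place WK@(3,2)
Per-piece attacks for W:
  WB@(0,3): attacks (1,4) (2,5) (1,2) (2,1) (3,0)
  WN@(2,3): attacks (3,5) (4,4) (1,5) (0,4) (3,1) (4,2) (1,1) (0,2)
  WR@(2,4): attacks (2,5) (2,3) (3,4) (4,4) (5,4) (1,4) (0,4) [ray(0,-1) blocked at (2,3)]
  WK@(3,2): attacks (3,3) (3,1) (4,2) (2,2) (4,3) (4,1) (2,3) (2,1)
  WQ@(4,1): attacks (4,2) (4,3) (4,4) (4,5) (4,0) (5,1) (3,1) (2,1) (1,1) (0,1) (5,2) (5,0) (3,2) (3,0) [ray(0,1) blocked at (4,5); ray(1,1) blocked at (5,2); ray(-1,1) blocked at (3,2)]
  WB@(4,5): attacks (5,4) (3,4) (2,3) [ray(-1,-1) blocked at (2,3)]
W attacks (0,3): no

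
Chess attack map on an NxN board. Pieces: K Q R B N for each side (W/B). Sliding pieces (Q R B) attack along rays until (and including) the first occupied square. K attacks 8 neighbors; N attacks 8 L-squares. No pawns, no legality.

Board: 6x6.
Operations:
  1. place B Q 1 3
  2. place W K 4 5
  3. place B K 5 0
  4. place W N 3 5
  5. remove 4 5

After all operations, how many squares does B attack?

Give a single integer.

Op 1: place BQ@(1,3)
Op 2: place WK@(4,5)
Op 3: place BK@(5,0)
Op 4: place WN@(3,5)
Op 5: remove (4,5)
Per-piece attacks for B:
  BQ@(1,3): attacks (1,4) (1,5) (1,2) (1,1) (1,0) (2,3) (3,3) (4,3) (5,3) (0,3) (2,4) (3,5) (2,2) (3,1) (4,0) (0,4) (0,2) [ray(1,1) blocked at (3,5)]
  BK@(5,0): attacks (5,1) (4,0) (4,1)
Union (19 distinct): (0,2) (0,3) (0,4) (1,0) (1,1) (1,2) (1,4) (1,5) (2,2) (2,3) (2,4) (3,1) (3,3) (3,5) (4,0) (4,1) (4,3) (5,1) (5,3)

Answer: 19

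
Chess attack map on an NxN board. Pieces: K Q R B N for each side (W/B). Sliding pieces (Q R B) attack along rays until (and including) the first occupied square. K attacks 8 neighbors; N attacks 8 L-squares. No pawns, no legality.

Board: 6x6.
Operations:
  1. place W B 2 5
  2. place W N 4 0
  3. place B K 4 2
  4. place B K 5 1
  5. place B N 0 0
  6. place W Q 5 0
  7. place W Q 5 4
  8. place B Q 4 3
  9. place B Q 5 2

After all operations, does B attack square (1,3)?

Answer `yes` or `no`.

Answer: yes

Derivation:
Op 1: place WB@(2,5)
Op 2: place WN@(4,0)
Op 3: place BK@(4,2)
Op 4: place BK@(5,1)
Op 5: place BN@(0,0)
Op 6: place WQ@(5,0)
Op 7: place WQ@(5,4)
Op 8: place BQ@(4,3)
Op 9: place BQ@(5,2)
Per-piece attacks for B:
  BN@(0,0): attacks (1,2) (2,1)
  BK@(4,2): attacks (4,3) (4,1) (5,2) (3,2) (5,3) (5,1) (3,3) (3,1)
  BQ@(4,3): attacks (4,4) (4,5) (4,2) (5,3) (3,3) (2,3) (1,3) (0,3) (5,4) (5,2) (3,4) (2,5) (3,2) (2,1) (1,0) [ray(0,-1) blocked at (4,2); ray(1,1) blocked at (5,4); ray(1,-1) blocked at (5,2); ray(-1,1) blocked at (2,5)]
  BK@(5,1): attacks (5,2) (5,0) (4,1) (4,2) (4,0)
  BQ@(5,2): attacks (5,3) (5,4) (5,1) (4,2) (4,3) (4,1) (3,0) [ray(0,1) blocked at (5,4); ray(0,-1) blocked at (5,1); ray(-1,0) blocked at (4,2); ray(-1,1) blocked at (4,3)]
B attacks (1,3): yes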